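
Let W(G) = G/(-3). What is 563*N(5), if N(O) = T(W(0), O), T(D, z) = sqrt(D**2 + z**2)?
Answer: 2815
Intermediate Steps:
W(G) = -G/3 (W(G) = G*(-1/3) = -G/3)
N(O) = sqrt(O**2) (N(O) = sqrt((-1/3*0)**2 + O**2) = sqrt(0**2 + O**2) = sqrt(0 + O**2) = sqrt(O**2))
563*N(5) = 563*sqrt(5**2) = 563*sqrt(25) = 563*5 = 2815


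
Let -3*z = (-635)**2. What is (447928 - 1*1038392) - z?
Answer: -1368167/3 ≈ -4.5606e+5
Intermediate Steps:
z = -403225/3 (z = -1/3*(-635)**2 = -1/3*403225 = -403225/3 ≈ -1.3441e+5)
(447928 - 1*1038392) - z = (447928 - 1*1038392) - 1*(-403225/3) = (447928 - 1038392) + 403225/3 = -590464 + 403225/3 = -1368167/3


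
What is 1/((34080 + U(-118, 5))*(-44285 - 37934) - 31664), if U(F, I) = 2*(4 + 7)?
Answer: -1/2803864002 ≈ -3.5665e-10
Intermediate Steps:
U(F, I) = 22 (U(F, I) = 2*11 = 22)
1/((34080 + U(-118, 5))*(-44285 - 37934) - 31664) = 1/((34080 + 22)*(-44285 - 37934) - 31664) = 1/(34102*(-82219) - 31664) = 1/(-2803832338 - 31664) = 1/(-2803864002) = -1/2803864002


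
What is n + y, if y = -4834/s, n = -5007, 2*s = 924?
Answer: -1159034/231 ≈ -5017.5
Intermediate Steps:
s = 462 (s = (½)*924 = 462)
y = -2417/231 (y = -4834/462 = -4834*1/462 = -2417/231 ≈ -10.463)
n + y = -5007 - 2417/231 = -1159034/231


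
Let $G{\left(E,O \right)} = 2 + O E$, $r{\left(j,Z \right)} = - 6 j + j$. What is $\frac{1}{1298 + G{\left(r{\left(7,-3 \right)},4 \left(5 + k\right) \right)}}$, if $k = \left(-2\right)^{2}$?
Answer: $\frac{1}{40} \approx 0.025$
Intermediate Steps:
$k = 4$
$r{\left(j,Z \right)} = - 5 j$
$G{\left(E,O \right)} = 2 + E O$
$\frac{1}{1298 + G{\left(r{\left(7,-3 \right)},4 \left(5 + k\right) \right)}} = \frac{1}{1298 + \left(2 + \left(-5\right) 7 \cdot 4 \left(5 + 4\right)\right)} = \frac{1}{1298 + \left(2 - 35 \cdot 4 \cdot 9\right)} = \frac{1}{1298 + \left(2 - 1260\right)} = \frac{1}{1298 - 1258} = \frac{1}{40}$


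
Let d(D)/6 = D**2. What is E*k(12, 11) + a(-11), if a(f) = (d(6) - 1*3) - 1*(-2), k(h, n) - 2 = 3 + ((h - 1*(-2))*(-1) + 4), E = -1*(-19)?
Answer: 120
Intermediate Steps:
d(D) = 6*D**2
E = 19
k(h, n) = 7 - h (k(h, n) = 2 + (3 + ((h - 1*(-2))*(-1) + 4)) = 2 + (3 + ((h + 2)*(-1) + 4)) = 2 + (3 + ((2 + h)*(-1) + 4)) = 2 + (3 + ((-2 - h) + 4)) = 2 + (3 + (2 - h)) = 2 + (5 - h) = 7 - h)
a(f) = 215 (a(f) = (6*6**2 - 1*3) - 1*(-2) = (6*36 - 3) + 2 = (216 - 3) + 2 = 213 + 2 = 215)
E*k(12, 11) + a(-11) = 19*(7 - 1*12) + 215 = 19*(7 - 12) + 215 = 19*(-5) + 215 = -95 + 215 = 120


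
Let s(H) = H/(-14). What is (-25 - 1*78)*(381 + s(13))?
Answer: -548063/14 ≈ -39147.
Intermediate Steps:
s(H) = -H/14 (s(H) = H*(-1/14) = -H/14)
(-25 - 1*78)*(381 + s(13)) = (-25 - 1*78)*(381 - 1/14*13) = (-25 - 78)*(381 - 13/14) = -103*5321/14 = -548063/14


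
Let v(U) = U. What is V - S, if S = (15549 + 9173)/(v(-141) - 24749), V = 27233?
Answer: 338927046/12445 ≈ 27234.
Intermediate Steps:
S = -12361/12445 (S = (15549 + 9173)/(-141 - 24749) = 24722/(-24890) = 24722*(-1/24890) = -12361/12445 ≈ -0.99325)
V - S = 27233 - 1*(-12361/12445) = 27233 + 12361/12445 = 338927046/12445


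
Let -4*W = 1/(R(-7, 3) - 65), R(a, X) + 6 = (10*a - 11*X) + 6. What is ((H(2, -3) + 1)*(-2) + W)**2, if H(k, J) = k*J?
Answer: 45171841/451584 ≈ 100.03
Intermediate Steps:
R(a, X) = -11*X + 10*a (R(a, X) = -6 + ((10*a - 11*X) + 6) = -6 + ((-11*X + 10*a) + 6) = -6 + (6 - 11*X + 10*a) = -11*X + 10*a)
H(k, J) = J*k
W = 1/672 (W = -1/(4*((-11*3 + 10*(-7)) - 65)) = -1/(4*((-33 - 70) - 65)) = -1/(4*(-103 - 65)) = -1/4/(-168) = -1/4*(-1/168) = 1/672 ≈ 0.0014881)
((H(2, -3) + 1)*(-2) + W)**2 = ((-3*2 + 1)*(-2) + 1/672)**2 = ((-6 + 1)*(-2) + 1/672)**2 = (-5*(-2) + 1/672)**2 = (10 + 1/672)**2 = (6721/672)**2 = 45171841/451584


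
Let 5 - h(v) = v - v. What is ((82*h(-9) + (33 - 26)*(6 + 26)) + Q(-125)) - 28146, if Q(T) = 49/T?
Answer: -3439049/125 ≈ -27512.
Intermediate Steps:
h(v) = 5 (h(v) = 5 - (v - v) = 5 - 1*0 = 5 + 0 = 5)
((82*h(-9) + (33 - 26)*(6 + 26)) + Q(-125)) - 28146 = ((82*5 + (33 - 26)*(6 + 26)) + 49/(-125)) - 28146 = ((410 + 7*32) + 49*(-1/125)) - 28146 = ((410 + 224) - 49/125) - 28146 = (634 - 49/125) - 28146 = 79201/125 - 28146 = -3439049/125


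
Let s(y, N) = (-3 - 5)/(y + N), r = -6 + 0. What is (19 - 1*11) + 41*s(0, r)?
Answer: 188/3 ≈ 62.667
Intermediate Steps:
r = -6
s(y, N) = -8/(N + y)
(19 - 1*11) + 41*s(0, r) = (19 - 1*11) + 41*(-8/(-6 + 0)) = (19 - 11) + 41*(-8/(-6)) = 8 + 41*(-8*(-⅙)) = 8 + 41*(4/3) = 8 + 164/3 = 188/3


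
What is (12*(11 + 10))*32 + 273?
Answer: 8337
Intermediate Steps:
(12*(11 + 10))*32 + 273 = (12*21)*32 + 273 = 252*32 + 273 = 8064 + 273 = 8337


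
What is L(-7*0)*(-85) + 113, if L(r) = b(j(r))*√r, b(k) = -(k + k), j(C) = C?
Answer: 113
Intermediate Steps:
b(k) = -2*k
L(r) = -2*r^(3/2) (L(r) = (-2*r)*√r = -2*r^(3/2))
L(-7*0)*(-85) + 113 = -2*(-7*0)^(3/2)*(-85) + 113 = -2*0^(3/2)*(-85) + 113 = -2*0*(-85) + 113 = 0*(-85) + 113 = 0 + 113 = 113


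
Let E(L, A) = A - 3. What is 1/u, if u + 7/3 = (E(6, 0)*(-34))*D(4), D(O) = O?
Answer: 3/1217 ≈ 0.0024651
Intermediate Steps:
E(L, A) = -3 + A
u = 1217/3 (u = -7/3 + ((-3 + 0)*(-34))*4 = -7/3 - 3*(-34)*4 = -7/3 + 102*4 = -7/3 + 408 = 1217/3 ≈ 405.67)
1/u = 1/(1217/3) = 3/1217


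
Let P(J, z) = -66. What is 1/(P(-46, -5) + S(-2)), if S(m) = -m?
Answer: -1/64 ≈ -0.015625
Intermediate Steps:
1/(P(-46, -5) + S(-2)) = 1/(-66 - 1*(-2)) = 1/(-66 + 2) = 1/(-64) = -1/64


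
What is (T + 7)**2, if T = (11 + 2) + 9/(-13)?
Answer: 63001/169 ≈ 372.79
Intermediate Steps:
T = 160/13 (T = 13 + 9*(-1/13) = 13 - 9/13 = 160/13 ≈ 12.308)
(T + 7)**2 = (160/13 + 7)**2 = (251/13)**2 = 63001/169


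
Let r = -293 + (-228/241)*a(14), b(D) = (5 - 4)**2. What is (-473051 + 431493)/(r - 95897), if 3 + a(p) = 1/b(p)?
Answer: 455249/1053697 ≈ 0.43205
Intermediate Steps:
b(D) = 1 (b(D) = 1**2 = 1)
a(p) = -2 (a(p) = -3 + 1/1 = -3 + 1 = -2)
r = -70157/241 (r = -293 - 228/241*(-2) = -293 + 456/241 = -70157/241 ≈ -291.11)
(-473051 + 431493)/(r - 95897) = (-473051 + 431493)/(-70157/241 - 95897) = -41558/(-23181334/241) = -41558*(-241/23181334) = 455249/1053697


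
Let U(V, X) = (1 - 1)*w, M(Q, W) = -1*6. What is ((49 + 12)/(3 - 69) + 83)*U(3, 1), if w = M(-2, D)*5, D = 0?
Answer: 0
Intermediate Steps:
M(Q, W) = -6
w = -30 (w = -6*5 = -30)
U(V, X) = 0 (U(V, X) = (1 - 1)*(-30) = 0*(-30) = 0)
((49 + 12)/(3 - 69) + 83)*U(3, 1) = ((49 + 12)/(3 - 69) + 83)*0 = (61/(-66) + 83)*0 = (61*(-1/66) + 83)*0 = (-61/66 + 83)*0 = (5417/66)*0 = 0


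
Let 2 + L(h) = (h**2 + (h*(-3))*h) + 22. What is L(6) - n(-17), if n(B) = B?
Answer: -35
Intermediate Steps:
L(h) = 20 - 2*h**2 (L(h) = -2 + ((h**2 + (h*(-3))*h) + 22) = -2 + ((h**2 + (-3*h)*h) + 22) = -2 + ((h**2 - 3*h**2) + 22) = -2 + (-2*h**2 + 22) = -2 + (22 - 2*h**2) = 20 - 2*h**2)
L(6) - n(-17) = (20 - 2*6**2) - 1*(-17) = (20 - 2*36) + 17 = (20 - 72) + 17 = -52 + 17 = -35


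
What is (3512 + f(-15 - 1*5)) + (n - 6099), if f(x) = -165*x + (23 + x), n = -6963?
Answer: -6247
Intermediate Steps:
f(x) = 23 - 164*x
(3512 + f(-15 - 1*5)) + (n - 6099) = (3512 + (23 - 164*(-15 - 1*5))) + (-6963 - 6099) = (3512 + (23 - 164*(-15 - 5))) - 13062 = (3512 + (23 - 164*(-20))) - 13062 = (3512 + (23 + 3280)) - 13062 = (3512 + 3303) - 13062 = 6815 - 13062 = -6247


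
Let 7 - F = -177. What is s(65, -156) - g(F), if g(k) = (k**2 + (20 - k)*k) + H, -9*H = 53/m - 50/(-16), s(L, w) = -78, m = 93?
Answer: -25160819/6696 ≈ -3757.6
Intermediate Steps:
F = 184 (F = 7 - 1*(-177) = 7 + 177 = 184)
H = -2749/6696 (H = -(53/93 - 50/(-16))/9 = -(53*(1/93) - 50*(-1/16))/9 = -(53/93 + 25/8)/9 = -1/9*2749/744 = -2749/6696 ≈ -0.41054)
g(k) = -2749/6696 + k**2 + k*(20 - k) (g(k) = (k**2 + (20 - k)*k) - 2749/6696 = (k**2 + k*(20 - k)) - 2749/6696 = -2749/6696 + k**2 + k*(20 - k))
s(65, -156) - g(F) = -78 - (-2749/6696 + 20*184) = -78 - (-2749/6696 + 3680) = -78 - 1*24638531/6696 = -78 - 24638531/6696 = -25160819/6696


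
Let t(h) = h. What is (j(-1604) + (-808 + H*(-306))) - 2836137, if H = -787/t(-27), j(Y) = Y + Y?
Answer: -8547217/3 ≈ -2.8491e+6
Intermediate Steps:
j(Y) = 2*Y
H = 787/27 (H = -787/(-27) = -787*(-1/27) = 787/27 ≈ 29.148)
(j(-1604) + (-808 + H*(-306))) - 2836137 = (2*(-1604) + (-808 + (787/27)*(-306))) - 2836137 = (-3208 + (-808 - 26758/3)) - 2836137 = (-3208 - 29182/3) - 2836137 = -38806/3 - 2836137 = -8547217/3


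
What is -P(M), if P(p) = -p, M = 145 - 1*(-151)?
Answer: 296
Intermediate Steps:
M = 296 (M = 145 + 151 = 296)
-P(M) = -(-1)*296 = -1*(-296) = 296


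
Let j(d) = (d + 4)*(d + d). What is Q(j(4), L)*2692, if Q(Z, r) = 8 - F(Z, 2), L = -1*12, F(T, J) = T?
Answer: -150752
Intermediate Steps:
L = -12
j(d) = 2*d*(4 + d) (j(d) = (4 + d)*(2*d) = 2*d*(4 + d))
Q(Z, r) = 8 - Z
Q(j(4), L)*2692 = (8 - 2*4*(4 + 4))*2692 = (8 - 2*4*8)*2692 = (8 - 1*64)*2692 = (8 - 64)*2692 = -56*2692 = -150752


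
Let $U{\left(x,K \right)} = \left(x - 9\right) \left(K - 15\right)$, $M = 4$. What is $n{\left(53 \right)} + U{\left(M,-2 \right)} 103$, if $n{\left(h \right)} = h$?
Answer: $8808$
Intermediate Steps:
$U{\left(x,K \right)} = \left(-15 + K\right) \left(-9 + x\right)$ ($U{\left(x,K \right)} = \left(-9 + x\right) \left(-15 + K\right) = \left(-15 + K\right) \left(-9 + x\right)$)
$n{\left(53 \right)} + U{\left(M,-2 \right)} 103 = 53 + \left(135 - 60 - -18 - 8\right) 103 = 53 + \left(135 - 60 + 18 - 8\right) 103 = 53 + 85 \cdot 103 = 53 + 8755 = 8808$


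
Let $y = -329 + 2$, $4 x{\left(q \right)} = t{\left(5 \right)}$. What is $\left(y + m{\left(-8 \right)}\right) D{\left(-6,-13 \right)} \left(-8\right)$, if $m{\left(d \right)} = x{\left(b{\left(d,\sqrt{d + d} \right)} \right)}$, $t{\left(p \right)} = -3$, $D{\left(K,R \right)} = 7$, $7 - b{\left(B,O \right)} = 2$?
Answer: $18354$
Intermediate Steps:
$b{\left(B,O \right)} = 5$ ($b{\left(B,O \right)} = 7 - 2 = 5$)
$x{\left(q \right)} = - \frac{3}{4}$ ($x{\left(q \right)} = \frac{1}{4} \left(-3\right) = - \frac{3}{4}$)
$m{\left(d \right)} = - \frac{3}{4}$
$y = -327$
$\left(y + m{\left(-8 \right)}\right) D{\left(-6,-13 \right)} \left(-8\right) = \left(-327 - \frac{3}{4}\right) 7 \left(-8\right) = \left(- \frac{1311}{4}\right) \left(-56\right) = 18354$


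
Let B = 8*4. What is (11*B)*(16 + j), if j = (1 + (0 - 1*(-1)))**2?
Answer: 7040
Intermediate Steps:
j = 4 (j = (1 + (0 + 1))**2 = (1 + 1)**2 = 2**2 = 4)
B = 32
(11*B)*(16 + j) = (11*32)*(16 + 4) = 352*20 = 7040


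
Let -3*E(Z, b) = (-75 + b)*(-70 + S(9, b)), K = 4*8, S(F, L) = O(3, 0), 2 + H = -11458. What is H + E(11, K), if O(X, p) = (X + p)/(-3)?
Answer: -37433/3 ≈ -12478.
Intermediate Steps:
H = -11460 (H = -2 - 11458 = -11460)
O(X, p) = -X/3 - p/3 (O(X, p) = (X + p)*(-1/3) = -X/3 - p/3)
S(F, L) = -1 (S(F, L) = -1/3*3 - 1/3*0 = -1 + 0 = -1)
K = 32
E(Z, b) = -1775 + 71*b/3 (E(Z, b) = -(-75 + b)*(-70 - 1)/3 = -(-75 + b)*(-71)/3 = -(5325 - 71*b)/3 = -1775 + 71*b/3)
H + E(11, K) = -11460 + (-1775 + (71/3)*32) = -11460 + (-1775 + 2272/3) = -11460 - 3053/3 = -37433/3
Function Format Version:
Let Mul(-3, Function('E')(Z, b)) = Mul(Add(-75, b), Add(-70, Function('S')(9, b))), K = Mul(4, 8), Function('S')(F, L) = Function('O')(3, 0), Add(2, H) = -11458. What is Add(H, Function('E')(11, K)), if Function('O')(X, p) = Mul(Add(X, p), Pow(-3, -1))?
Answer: Rational(-37433, 3) ≈ -12478.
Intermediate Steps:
H = -11460 (H = Add(-2, -11458) = -11460)
Function('O')(X, p) = Add(Mul(Rational(-1, 3), X), Mul(Rational(-1, 3), p)) (Function('O')(X, p) = Mul(Add(X, p), Rational(-1, 3)) = Add(Mul(Rational(-1, 3), X), Mul(Rational(-1, 3), p)))
Function('S')(F, L) = -1 (Function('S')(F, L) = Add(Mul(Rational(-1, 3), 3), Mul(Rational(-1, 3), 0)) = Add(-1, 0) = -1)
K = 32
Function('E')(Z, b) = Add(-1775, Mul(Rational(71, 3), b)) (Function('E')(Z, b) = Mul(Rational(-1, 3), Mul(Add(-75, b), Add(-70, -1))) = Mul(Rational(-1, 3), Mul(Add(-75, b), -71)) = Mul(Rational(-1, 3), Add(5325, Mul(-71, b))) = Add(-1775, Mul(Rational(71, 3), b)))
Add(H, Function('E')(11, K)) = Add(-11460, Add(-1775, Mul(Rational(71, 3), 32))) = Add(-11460, Add(-1775, Rational(2272, 3))) = Add(-11460, Rational(-3053, 3)) = Rational(-37433, 3)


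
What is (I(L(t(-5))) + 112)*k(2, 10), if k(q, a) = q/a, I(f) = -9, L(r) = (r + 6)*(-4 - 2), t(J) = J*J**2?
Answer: 103/5 ≈ 20.600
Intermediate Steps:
t(J) = J**3
L(r) = -36 - 6*r (L(r) = (6 + r)*(-6) = -36 - 6*r)
(I(L(t(-5))) + 112)*k(2, 10) = (-9 + 112)*(2/10) = 103*(2*(1/10)) = 103*(1/5) = 103/5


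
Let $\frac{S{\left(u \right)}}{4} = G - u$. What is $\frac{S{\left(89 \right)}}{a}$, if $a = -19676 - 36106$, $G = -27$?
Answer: $\frac{232}{27891} \approx 0.0083181$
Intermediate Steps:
$S{\left(u \right)} = -108 - 4 u$ ($S{\left(u \right)} = 4 \left(-27 - u\right) = -108 - 4 u$)
$a = -55782$ ($a = -19676 - 36106 = -55782$)
$\frac{S{\left(89 \right)}}{a} = \frac{-108 - 356}{-55782} = \left(-108 - 356\right) \left(- \frac{1}{55782}\right) = \left(-464\right) \left(- \frac{1}{55782}\right) = \frac{232}{27891}$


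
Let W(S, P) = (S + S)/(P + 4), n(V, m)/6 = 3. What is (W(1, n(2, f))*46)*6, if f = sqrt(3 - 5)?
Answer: 276/11 ≈ 25.091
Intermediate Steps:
f = I*sqrt(2) (f = sqrt(-2) = I*sqrt(2) ≈ 1.4142*I)
n(V, m) = 18 (n(V, m) = 6*3 = 18)
W(S, P) = 2*S/(4 + P) (W(S, P) = (2*S)/(4 + P) = 2*S/(4 + P))
(W(1, n(2, f))*46)*6 = ((2*1/(4 + 18))*46)*6 = ((2*1/22)*46)*6 = ((2*1*(1/22))*46)*6 = ((1/11)*46)*6 = (46/11)*6 = 276/11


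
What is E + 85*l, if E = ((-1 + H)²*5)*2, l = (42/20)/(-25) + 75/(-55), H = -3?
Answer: 20323/550 ≈ 36.951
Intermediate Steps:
l = -3981/2750 (l = (42*(1/20))*(-1/25) + 75*(-1/55) = (21/10)*(-1/25) - 15/11 = -21/250 - 15/11 = -3981/2750 ≈ -1.4476)
E = 160 (E = ((-1 - 3)²*5)*2 = ((-4)²*5)*2 = (16*5)*2 = 80*2 = 160)
E + 85*l = 160 + 85*(-3981/2750) = 160 - 67677/550 = 20323/550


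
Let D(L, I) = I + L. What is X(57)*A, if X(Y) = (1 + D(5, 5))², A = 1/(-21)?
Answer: -121/21 ≈ -5.7619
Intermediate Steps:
A = -1/21 ≈ -0.047619
X(Y) = 121 (X(Y) = (1 + (5 + 5))² = (1 + 10)² = 11² = 121)
X(57)*A = 121*(-1/21) = -121/21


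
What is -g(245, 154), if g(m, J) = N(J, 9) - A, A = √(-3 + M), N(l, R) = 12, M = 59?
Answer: -12 + 2*√14 ≈ -4.5167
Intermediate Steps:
A = 2*√14 (A = √(-3 + 59) = √56 = 2*√14 ≈ 7.4833)
g(m, J) = 12 - 2*√14
-g(245, 154) = -(12 - 2*√14) = -12 + 2*√14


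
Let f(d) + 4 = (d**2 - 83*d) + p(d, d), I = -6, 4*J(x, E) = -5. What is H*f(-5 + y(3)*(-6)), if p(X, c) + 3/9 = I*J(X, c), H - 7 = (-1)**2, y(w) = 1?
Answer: 24892/3 ≈ 8297.3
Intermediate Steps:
J(x, E) = -5/4 (J(x, E) = (1/4)*(-5) = -5/4)
H = 8 (H = 7 + (-1)**2 = 7 + 1 = 8)
p(X, c) = 43/6 (p(X, c) = -1/3 - 6*(-5/4) = -1/3 + 15/2 = 43/6)
f(d) = 19/6 + d**2 - 83*d (f(d) = -4 + ((d**2 - 83*d) + 43/6) = -4 + (43/6 + d**2 - 83*d) = 19/6 + d**2 - 83*d)
H*f(-5 + y(3)*(-6)) = 8*(19/6 + (-5 + 1*(-6))**2 - 83*(-5 + 1*(-6))) = 8*(19/6 + (-5 - 6)**2 - 83*(-5 - 6)) = 8*(19/6 + (-11)**2 - 83*(-11)) = 8*(19/6 + 121 + 913) = 8*(6223/6) = 24892/3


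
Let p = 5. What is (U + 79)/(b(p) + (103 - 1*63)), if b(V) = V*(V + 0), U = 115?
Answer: 194/65 ≈ 2.9846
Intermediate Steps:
b(V) = V**2 (b(V) = V*V = V**2)
(U + 79)/(b(p) + (103 - 1*63)) = (115 + 79)/(5**2 + (103 - 1*63)) = 194/(25 + (103 - 63)) = 194/(25 + 40) = 194/65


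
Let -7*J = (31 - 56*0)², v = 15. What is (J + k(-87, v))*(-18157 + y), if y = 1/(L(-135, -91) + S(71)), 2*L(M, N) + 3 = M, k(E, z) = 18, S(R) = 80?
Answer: 166771210/77 ≈ 2.1659e+6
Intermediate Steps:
L(M, N) = -3/2 + M/2
y = 1/11 (y = 1/((-3/2 + (½)*(-135)) + 80) = 1/((-3/2 - 135/2) + 80) = 1/(-69 + 80) = 1/11 ≈ 0.090909)
J = -961/7 (J = -(31 - 56*0)²/7 = -(31 + 0)²/7 = -⅐*31² = -⅐*961 = -961/7 ≈ -137.29)
(J + k(-87, v))*(-18157 + y) = (-961/7 + 18)*(-18157 + 1/11) = -835/7*(-199726/11) = 166771210/77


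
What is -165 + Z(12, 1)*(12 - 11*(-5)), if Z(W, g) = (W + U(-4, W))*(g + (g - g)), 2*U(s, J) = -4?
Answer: 505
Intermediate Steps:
U(s, J) = -2 (U(s, J) = (½)*(-4) = -2)
Z(W, g) = g*(-2 + W) (Z(W, g) = (W - 2)*(g + (g - g)) = (-2 + W)*(g + 0) = (-2 + W)*g = g*(-2 + W))
-165 + Z(12, 1)*(12 - 11*(-5)) = -165 + (1*(-2 + 12))*(12 - 11*(-5)) = -165 + (1*10)*(12 + 55) = -165 + 10*67 = -165 + 670 = 505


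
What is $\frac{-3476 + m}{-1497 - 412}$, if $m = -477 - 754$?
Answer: $\frac{4707}{1909} \approx 2.4657$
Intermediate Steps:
$m = -1231$ ($m = -477 - 754 = -1231$)
$\frac{-3476 + m}{-1497 - 412} = \frac{-3476 - 1231}{-1497 - 412} = - \frac{4707}{-1909} = \left(-4707\right) \left(- \frac{1}{1909}\right) = \frac{4707}{1909}$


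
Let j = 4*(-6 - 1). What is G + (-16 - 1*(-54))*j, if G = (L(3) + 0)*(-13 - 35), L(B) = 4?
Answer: -1256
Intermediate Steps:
j = -28 (j = 4*(-7) = -28)
G = -192 (G = (4 + 0)*(-13 - 35) = 4*(-48) = -192)
G + (-16 - 1*(-54))*j = -192 + (-16 - 1*(-54))*(-28) = -192 + (-16 + 54)*(-28) = -192 + 38*(-28) = -192 - 1064 = -1256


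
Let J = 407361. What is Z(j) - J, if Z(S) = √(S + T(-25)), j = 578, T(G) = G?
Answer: -407361 + √553 ≈ -4.0734e+5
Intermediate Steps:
Z(S) = √(-25 + S) (Z(S) = √(S - 25) = √(-25 + S))
Z(j) - J = √(-25 + 578) - 1*407361 = √553 - 407361 = -407361 + √553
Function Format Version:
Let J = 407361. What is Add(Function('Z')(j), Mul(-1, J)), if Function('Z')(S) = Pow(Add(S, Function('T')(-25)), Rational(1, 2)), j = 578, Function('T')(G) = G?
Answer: Add(-407361, Pow(553, Rational(1, 2))) ≈ -4.0734e+5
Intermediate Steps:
Function('Z')(S) = Pow(Add(-25, S), Rational(1, 2)) (Function('Z')(S) = Pow(Add(S, -25), Rational(1, 2)) = Pow(Add(-25, S), Rational(1, 2)))
Add(Function('Z')(j), Mul(-1, J)) = Add(Pow(Add(-25, 578), Rational(1, 2)), Mul(-1, 407361)) = Add(Pow(553, Rational(1, 2)), -407361) = Add(-407361, Pow(553, Rational(1, 2)))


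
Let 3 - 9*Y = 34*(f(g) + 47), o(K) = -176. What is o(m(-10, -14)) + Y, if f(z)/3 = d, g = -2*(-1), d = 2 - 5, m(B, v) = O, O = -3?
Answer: -2873/9 ≈ -319.22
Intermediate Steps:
m(B, v) = -3
d = -3
g = 2
f(z) = -9 (f(z) = 3*(-3) = -9)
Y = -1289/9 (Y = ⅓ - 34*(-9 + 47)/9 = ⅓ - 34*38/9 = ⅓ - ⅑*1292 = ⅓ - 1292/9 = -1289/9 ≈ -143.22)
o(m(-10, -14)) + Y = -176 - 1289/9 = -2873/9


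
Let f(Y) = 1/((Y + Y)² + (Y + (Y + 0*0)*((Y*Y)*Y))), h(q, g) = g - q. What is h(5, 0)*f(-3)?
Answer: -5/114 ≈ -0.043860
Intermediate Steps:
f(Y) = 1/(Y + Y⁴ + 4*Y²) (f(Y) = 1/((2*Y)² + (Y + (Y + 0)*(Y²*Y))) = 1/(4*Y² + (Y + Y*Y³)) = 1/(4*Y² + (Y + Y⁴)) = 1/(Y + Y⁴ + 4*Y²))
h(5, 0)*f(-3) = (0 - 1*5)*(1/((-3)*(1 + (-3)³ + 4*(-3)))) = (0 - 5)*(-1/(3*(1 - 27 - 12))) = -(-5)/(3*(-38)) = -(-5)*(-1)/(3*38) = -5*1/114 = -5/114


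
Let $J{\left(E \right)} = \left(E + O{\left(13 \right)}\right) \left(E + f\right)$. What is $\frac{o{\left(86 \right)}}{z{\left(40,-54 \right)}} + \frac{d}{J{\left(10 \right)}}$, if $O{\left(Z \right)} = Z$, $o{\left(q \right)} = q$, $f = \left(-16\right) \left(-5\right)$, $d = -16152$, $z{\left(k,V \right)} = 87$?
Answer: $- \frac{22726}{3335} \approx -6.8144$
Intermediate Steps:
$f = 80$
$J{\left(E \right)} = \left(13 + E\right) \left(80 + E\right)$ ($J{\left(E \right)} = \left(E + 13\right) \left(E + 80\right) = \left(13 + E\right) \left(80 + E\right)$)
$\frac{o{\left(86 \right)}}{z{\left(40,-54 \right)}} + \frac{d}{J{\left(10 \right)}} = \frac{86}{87} - \frac{16152}{1040 + 10^{2} + 93 \cdot 10} = 86 \cdot \frac{1}{87} - \frac{16152}{1040 + 100 + 930} = \frac{86}{87} - \frac{16152}{2070} = \frac{86}{87} - \frac{2692}{345} = - \frac{22726}{3335}$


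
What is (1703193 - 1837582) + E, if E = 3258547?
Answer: 3124158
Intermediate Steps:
(1703193 - 1837582) + E = (1703193 - 1837582) + 3258547 = -134389 + 3258547 = 3124158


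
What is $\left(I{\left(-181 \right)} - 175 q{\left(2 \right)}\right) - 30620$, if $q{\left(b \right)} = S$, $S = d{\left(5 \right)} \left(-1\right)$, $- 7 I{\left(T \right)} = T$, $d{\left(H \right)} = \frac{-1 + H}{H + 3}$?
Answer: $- \frac{427093}{14} \approx -30507.0$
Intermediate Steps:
$d{\left(H \right)} = \frac{-1 + H}{3 + H}$
$I{\left(T \right)} = - \frac{T}{7}$
$S = - \frac{1}{2}$ ($S = \frac{-1 + 5}{3 + 5} \left(-1\right) = \frac{1}{8} \cdot 4 \left(-1\right) = \frac{1}{2} \left(-1\right) = - \frac{1}{2} \approx -0.5$)
$q{\left(b \right)} = - \frac{1}{2}$
$\left(I{\left(-181 \right)} - 175 q{\left(2 \right)}\right) - 30620 = \left(\left(- \frac{1}{7}\right) \left(-181\right) - - \frac{175}{2}\right) - 30620 = \left(\frac{181}{7} + \frac{175}{2}\right) - 30620 = \frac{1587}{14} - 30620 = - \frac{427093}{14}$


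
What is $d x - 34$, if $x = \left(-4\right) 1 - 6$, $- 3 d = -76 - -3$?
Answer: $- \frac{832}{3} \approx -277.33$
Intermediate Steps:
$d = \frac{73}{3}$ ($d = - \frac{-76 - -3}{3} = - \frac{-76 + 3}{3} = \left(- \frac{1}{3}\right) \left(-73\right) = \frac{73}{3} \approx 24.333$)
$x = -10$ ($x = -4 - 6 = -10$)
$d x - 34 = \frac{73}{3} \left(-10\right) - 34 = - \frac{730}{3} - 34 = - \frac{832}{3}$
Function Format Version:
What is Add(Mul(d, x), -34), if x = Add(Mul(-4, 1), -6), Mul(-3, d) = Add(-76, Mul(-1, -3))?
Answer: Rational(-832, 3) ≈ -277.33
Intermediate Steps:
d = Rational(73, 3) (d = Mul(Rational(-1, 3), Add(-76, Mul(-1, -3))) = Mul(Rational(-1, 3), Add(-76, 3)) = Mul(Rational(-1, 3), -73) = Rational(73, 3) ≈ 24.333)
x = -10 (x = Add(-4, -6) = -10)
Add(Mul(d, x), -34) = Add(Mul(Rational(73, 3), -10), -34) = Add(Rational(-730, 3), -34) = Rational(-832, 3)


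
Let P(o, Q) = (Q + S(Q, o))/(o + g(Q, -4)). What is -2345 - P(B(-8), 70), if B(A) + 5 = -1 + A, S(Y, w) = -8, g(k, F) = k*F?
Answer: -344684/147 ≈ -2344.8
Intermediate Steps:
g(k, F) = F*k
B(A) = -6 + A (B(A) = -5 + (-1 + A) = -6 + A)
P(o, Q) = (-8 + Q)/(o - 4*Q) (P(o, Q) = (Q - 8)/(o - 4*Q) = (-8 + Q)/(o - 4*Q))
-2345 - P(B(-8), 70) = -2345 - (8 - 1*70)/(-(-6 - 8) + 4*70) = -2345 - (8 - 70)/(-1*(-14) + 280) = -2345 - (-62)/(14 + 280) = -2345 - (-62)/294 = -2345 - 1*(-31/147) = -2345 + 31/147 = -344684/147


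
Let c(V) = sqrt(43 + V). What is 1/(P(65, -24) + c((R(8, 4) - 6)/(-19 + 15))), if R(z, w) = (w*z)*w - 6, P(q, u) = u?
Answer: -12/281 - sqrt(14)/562 ≈ -0.049362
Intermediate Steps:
R(z, w) = -6 + z*w**2 (R(z, w) = z*w**2 - 6 = -6 + z*w**2)
1/(P(65, -24) + c((R(8, 4) - 6)/(-19 + 15))) = 1/(-24 + sqrt(43 + ((-6 + 8*4**2) - 6)/(-19 + 15))) = 1/(-24 + sqrt(43 + ((-6 + 8*16) - 6)/(-4))) = 1/(-24 + sqrt(43 + ((-6 + 128) - 6)*(-1/4))) = 1/(-24 + sqrt(43 + (122 - 6)*(-1/4))) = 1/(-24 + sqrt(43 + 116*(-1/4))) = 1/(-24 + sqrt(43 - 29)) = 1/(-24 + sqrt(14))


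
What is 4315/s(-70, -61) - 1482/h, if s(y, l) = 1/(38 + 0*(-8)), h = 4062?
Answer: 111007443/677 ≈ 1.6397e+5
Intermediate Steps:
s(y, l) = 1/38 (s(y, l) = 1/(38 + 0) = 1/38)
4315/s(-70, -61) - 1482/h = 4315/(1/38) - 1482/4062 = 4315*38 - 1482*1/4062 = 163970 - 247/677 = 111007443/677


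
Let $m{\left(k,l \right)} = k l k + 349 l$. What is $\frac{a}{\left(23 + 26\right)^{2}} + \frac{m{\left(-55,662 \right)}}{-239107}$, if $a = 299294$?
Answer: $\frac{66200445670}{574095907} \approx 115.31$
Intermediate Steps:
$m{\left(k,l \right)} = 349 l + l k^{2}$ ($m{\left(k,l \right)} = l k^{2} + 349 l = 349 l + l k^{2}$)
$\frac{a}{\left(23 + 26\right)^{2}} + \frac{m{\left(-55,662 \right)}}{-239107} = \frac{299294}{\left(23 + 26\right)^{2}} + \frac{662 \left(349 + \left(-55\right)^{2}\right)}{-239107} = \frac{299294}{49^{2}} + 662 \left(349 + 3025\right) \left(- \frac{1}{239107}\right) = \frac{299294}{2401} + 662 \cdot 3374 \left(- \frac{1}{239107}\right) = 299294 \cdot \frac{1}{2401} + 2233588 \left(- \frac{1}{239107}\right) = \frac{299294}{2401} - \frac{2233588}{239107} = \frac{66200445670}{574095907}$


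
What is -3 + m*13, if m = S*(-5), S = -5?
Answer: 322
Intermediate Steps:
m = 25 (m = -5*(-5) = 25)
-3 + m*13 = -3 + 25*13 = -3 + 325 = 322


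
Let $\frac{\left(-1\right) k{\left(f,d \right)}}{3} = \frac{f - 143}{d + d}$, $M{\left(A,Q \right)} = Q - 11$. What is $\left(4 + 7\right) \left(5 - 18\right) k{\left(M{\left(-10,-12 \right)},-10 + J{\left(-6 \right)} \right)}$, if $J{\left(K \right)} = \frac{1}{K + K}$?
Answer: $\frac{38844}{11} \approx 3531.3$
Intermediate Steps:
$M{\left(A,Q \right)} = -11 + Q$
$J{\left(K \right)} = \frac{1}{2 K}$
$k{\left(f,d \right)} = - \frac{3 \left(-143 + f\right)}{2 d}$ ($k{\left(f,d \right)} = - 3 \frac{f - 143}{d + d} = - 3 \frac{-143 + f}{2 d} = - \frac{3 \left(-143 + f\right)}{2 d}$)
$\left(4 + 7\right) \left(5 - 18\right) k{\left(M{\left(-10,-12 \right)},-10 + J{\left(-6 \right)} \right)} = \left(4 + 7\right) \left(5 - 18\right) \frac{3 \left(143 - \left(-11 - 12\right)\right)}{2 \left(-10 + \frac{1}{2 \left(-6\right)}\right)} = 11 \left(-13\right) \frac{3 \left(143 - -23\right)}{2 \left(-10 + \frac{1}{2} \left(- \frac{1}{6}\right)\right)} = - 143 \frac{3 \left(143 + 23\right)}{2 \left(-10 - \frac{1}{12}\right)} = - 143 \cdot \frac{3}{2} \frac{1}{- \frac{121}{12}} \cdot 166 = - 143 \cdot \frac{3}{2} \left(- \frac{12}{121}\right) 166 = \left(-143\right) \left(- \frac{2988}{121}\right) = \frac{38844}{11}$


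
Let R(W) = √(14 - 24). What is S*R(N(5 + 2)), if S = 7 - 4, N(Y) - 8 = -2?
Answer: 3*I*√10 ≈ 9.4868*I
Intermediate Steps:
N(Y) = 6 (N(Y) = 8 - 2 = 6)
S = 3
R(W) = I*√10 (R(W) = √(-10) = I*√10)
S*R(N(5 + 2)) = 3*(I*√10) = 3*I*√10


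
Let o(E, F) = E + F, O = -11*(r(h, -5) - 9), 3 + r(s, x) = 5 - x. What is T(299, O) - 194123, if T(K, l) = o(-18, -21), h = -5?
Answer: -194162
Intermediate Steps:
r(s, x) = 2 - x (r(s, x) = -3 + (5 - x) = 2 - x)
O = 22 (O = -11*((2 - 1*(-5)) - 9) = -11*((2 + 5) - 9) = -11*(7 - 9) = -11*(-2) = 22)
T(K, l) = -39 (T(K, l) = -18 - 21 = -39)
T(299, O) - 194123 = -39 - 194123 = -194162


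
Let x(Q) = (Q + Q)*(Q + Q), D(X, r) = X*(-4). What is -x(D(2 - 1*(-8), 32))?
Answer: -6400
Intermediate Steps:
D(X, r) = -4*X
x(Q) = 4*Q² (x(Q) = (2*Q)*(2*Q) = 4*Q²)
-x(D(2 - 1*(-8), 32)) = -4*(-4*(2 - 1*(-8)))² = -4*(-4*(2 + 8))² = -4*(-4*10)² = -4*(-40)² = -4*1600 = -1*6400 = -6400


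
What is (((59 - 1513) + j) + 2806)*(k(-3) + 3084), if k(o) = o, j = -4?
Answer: 4153188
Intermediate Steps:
(((59 - 1513) + j) + 2806)*(k(-3) + 3084) = (((59 - 1513) - 4) + 2806)*(-3 + 3084) = ((-1454 - 4) + 2806)*3081 = (-1458 + 2806)*3081 = 1348*3081 = 4153188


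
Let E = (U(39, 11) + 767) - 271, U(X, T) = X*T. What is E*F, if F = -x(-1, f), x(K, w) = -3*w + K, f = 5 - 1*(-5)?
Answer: 28675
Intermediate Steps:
f = 10 (f = 5 + 5 = 10)
x(K, w) = K - 3*w
U(X, T) = T*X
F = 31 (F = -(-1 - 3*10) = -(-1 - 30) = -1*(-31) = 31)
E = 925 (E = (11*39 + 767) - 271 = (429 + 767) - 271 = 1196 - 271 = 925)
E*F = 925*31 = 28675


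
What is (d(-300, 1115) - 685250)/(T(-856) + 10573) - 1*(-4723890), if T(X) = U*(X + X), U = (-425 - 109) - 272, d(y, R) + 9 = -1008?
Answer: 6568308544783/1390445 ≈ 4.7239e+6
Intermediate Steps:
d(y, R) = -1017 (d(y, R) = -9 - 1008 = -1017)
U = -806 (U = -534 - 272 = -806)
T(X) = -1612*X (T(X) = -806*(X + X) = -1612*X)
(d(-300, 1115) - 685250)/(T(-856) + 10573) - 1*(-4723890) = (-1017 - 685250)/(-1612*(-856) + 10573) - 1*(-4723890) = -686267/(1379872 + 10573) + 4723890 = -686267/1390445 + 4723890 = 6568308544783/1390445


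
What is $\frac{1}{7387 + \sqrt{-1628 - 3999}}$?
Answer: $\frac{7387}{54573396} - \frac{i \sqrt{5627}}{54573396} \approx 0.00013536 - 1.3745 \cdot 10^{-6} i$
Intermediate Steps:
$\frac{1}{7387 + \sqrt{-1628 - 3999}} = \frac{1}{7387 + \sqrt{-5627}} = \frac{1}{7387 + i \sqrt{5627}}$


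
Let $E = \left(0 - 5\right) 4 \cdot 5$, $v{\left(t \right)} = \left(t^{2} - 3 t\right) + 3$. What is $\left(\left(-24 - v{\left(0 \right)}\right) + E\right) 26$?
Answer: $-3302$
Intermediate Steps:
$v{\left(t \right)} = 3 + t^{2} - 3 t$
$E = -100$ ($E = \left(-5\right) 20 = -100$)
$\left(\left(-24 - v{\left(0 \right)}\right) + E\right) 26 = \left(\left(-24 - \left(3 + 0^{2} - 0\right)\right) - 100\right) 26 = \left(\left(-24 - \left(3 + 0 + 0\right)\right) - 100\right) 26 = \left(\left(-24 - 3\right) - 100\right) 26 = \left(-27 - 100\right) 26 = \left(-127\right) 26 = -3302$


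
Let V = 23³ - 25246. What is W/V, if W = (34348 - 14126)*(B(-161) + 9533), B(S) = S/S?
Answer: -192796548/13079 ≈ -14741.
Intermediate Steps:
B(S) = 1
W = 192796548 (W = (34348 - 14126)*(1 + 9533) = 20222*9534 = 192796548)
V = -13079 (V = 12167 - 25246 = -13079)
W/V = 192796548/(-13079) = 192796548*(-1/13079) = -192796548/13079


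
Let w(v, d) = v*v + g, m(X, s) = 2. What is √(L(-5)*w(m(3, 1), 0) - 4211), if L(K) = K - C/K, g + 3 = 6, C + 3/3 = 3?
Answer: 4*I*√6630/5 ≈ 65.14*I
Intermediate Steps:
C = 2 (C = -1 + 3 = 2)
g = 3 (g = -3 + 6 = 3)
L(K) = K - 2/K
w(v, d) = 3 + v² (w(v, d) = v*v + 3 = v² + 3 = 3 + v²)
√(L(-5)*w(m(3, 1), 0) - 4211) = √((-5 - 2/(-5))*(3 + 2²) - 4211) = √((-5 - 2*(-⅕))*(3 + 4) - 4211) = √((-5 + ⅖)*7 - 4211) = √(-23/5*7 - 4211) = √(-161/5 - 4211) = √(-21216/5) = 4*I*√6630/5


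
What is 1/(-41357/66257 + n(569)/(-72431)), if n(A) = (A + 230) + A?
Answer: -4799060767/3086168443 ≈ -1.5550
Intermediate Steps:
n(A) = 230 + 2*A (n(A) = (230 + A) + A = 230 + 2*A)
1/(-41357/66257 + n(569)/(-72431)) = 1/(-41357/66257 + (230 + 2*569)/(-72431)) = 1/(-41357*1/66257 + (230 + 1138)*(-1/72431)) = 1/(-41357/66257 + 1368*(-1/72431)) = 1/(-41357/66257 - 1368/72431) = 1/(-3086168443/4799060767) = -4799060767/3086168443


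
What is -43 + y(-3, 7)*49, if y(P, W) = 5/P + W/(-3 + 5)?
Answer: 281/6 ≈ 46.833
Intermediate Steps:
y(P, W) = W/2 + 5/P (y(P, W) = 5/P + W/2 = W/2 + 5/P)
-43 + y(-3, 7)*49 = -43 + ((½)*7 + 5/(-3))*49 = -43 + (7/2 + 5*(-⅓))*49 = -43 + (7/2 - 5/3)*49 = -43 + (11/6)*49 = -43 + 539/6 = 281/6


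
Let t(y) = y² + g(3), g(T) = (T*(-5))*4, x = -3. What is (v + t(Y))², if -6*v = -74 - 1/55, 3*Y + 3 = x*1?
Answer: 23068809/12100 ≈ 1906.5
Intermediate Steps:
Y = -2 (Y = -1 + (-3*1)/3 = -1 + (⅓)*(-3) = -1 - 1 = -2)
g(T) = -20*T (g(T) = -5*T*4 = -20*T)
t(y) = -60 + y² (t(y) = y² - 20*3 = y² - 60 = -60 + y²)
v = 1357/110 (v = -(-74 - 1/55)/6 = -⅙*(-4071/55) = 1357/110 ≈ 12.336)
(v + t(Y))² = (1357/110 + (-60 + (-2)²))² = (1357/110 + (-60 + 4))² = (1357/110 - 56)² = (-4803/110)² = 23068809/12100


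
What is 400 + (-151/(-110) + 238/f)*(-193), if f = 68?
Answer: -29724/55 ≈ -540.44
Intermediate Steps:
400 + (-151/(-110) + 238/f)*(-193) = 400 + (-151/(-110) + 238/68)*(-193) = 400 + (-151*(-1/110) + 238*(1/68))*(-193) = 400 + (151/110 + 7/2)*(-193) = 400 + (268/55)*(-193) = 400 - 51724/55 = -29724/55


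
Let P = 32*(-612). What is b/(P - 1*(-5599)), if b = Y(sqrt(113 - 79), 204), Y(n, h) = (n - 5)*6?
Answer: 6/2797 - 6*sqrt(34)/13985 ≈ -0.00035650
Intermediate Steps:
P = -19584
Y(n, h) = -30 + 6*n (Y(n, h) = (-5 + n)*6 = -30 + 6*n)
b = -30 + 6*sqrt(34) (b = -30 + 6*sqrt(113 - 79) = -30 + 6*sqrt(34) ≈ 4.9857)
b/(P - 1*(-5599)) = (-30 + 6*sqrt(34))/(-19584 - 1*(-5599)) = (-30 + 6*sqrt(34))/(-19584 + 5599) = (-30 + 6*sqrt(34))/(-13985) = (-30 + 6*sqrt(34))*(-1/13985) = 6/2797 - 6*sqrt(34)/13985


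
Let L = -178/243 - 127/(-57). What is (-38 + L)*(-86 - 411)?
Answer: 83764877/4617 ≈ 18143.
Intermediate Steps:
L = 6905/4617 (L = -178*1/243 - 127*(-1/57) = -178/243 + 127/57 = 6905/4617 ≈ 1.4956)
(-38 + L)*(-86 - 411) = (-38 + 6905/4617)*(-86 - 411) = -168541/4617*(-497) = 83764877/4617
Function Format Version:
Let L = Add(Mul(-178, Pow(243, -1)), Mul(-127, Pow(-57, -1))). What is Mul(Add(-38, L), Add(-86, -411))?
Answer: Rational(83764877, 4617) ≈ 18143.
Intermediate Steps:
L = Rational(6905, 4617) (L = Add(Mul(-178, Rational(1, 243)), Mul(-127, Rational(-1, 57))) = Add(Rational(-178, 243), Rational(127, 57)) = Rational(6905, 4617) ≈ 1.4956)
Mul(Add(-38, L), Add(-86, -411)) = Mul(Add(-38, Rational(6905, 4617)), Add(-86, -411)) = Mul(Rational(-168541, 4617), -497) = Rational(83764877, 4617)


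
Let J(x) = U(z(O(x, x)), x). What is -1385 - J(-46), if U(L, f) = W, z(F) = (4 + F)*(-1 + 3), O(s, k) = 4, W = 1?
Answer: -1386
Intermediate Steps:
z(F) = 8 + 2*F (z(F) = (4 + F)*2 = 8 + 2*F)
U(L, f) = 1
J(x) = 1
-1385 - J(-46) = -1385 - 1*1 = -1385 - 1 = -1386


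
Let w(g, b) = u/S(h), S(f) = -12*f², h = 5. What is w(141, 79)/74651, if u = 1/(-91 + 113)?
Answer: -1/492696600 ≈ -2.0296e-9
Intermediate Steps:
u = 1/22 ≈ 0.045455
w(g, b) = -1/6600 (w(g, b) = 1/(22*((-12*5²))) = 1/(22*((-12*25))) = (1/22)/(-300) = (1/22)*(-1/300) = -1/6600)
w(141, 79)/74651 = -1/6600/74651 = -1/6600*1/74651 = -1/492696600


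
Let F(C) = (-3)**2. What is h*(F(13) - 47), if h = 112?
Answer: -4256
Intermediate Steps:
F(C) = 9
h*(F(13) - 47) = 112*(9 - 47) = 112*(-38) = -4256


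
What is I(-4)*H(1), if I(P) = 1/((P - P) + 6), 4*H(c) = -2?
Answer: -1/12 ≈ -0.083333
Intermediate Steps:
H(c) = -½ (H(c) = (¼)*(-2) = -½)
I(P) = ⅙ (I(P) = 1/(0 + 6) = 1/6 = ⅙)
I(-4)*H(1) = (⅙)*(-½) = -1/12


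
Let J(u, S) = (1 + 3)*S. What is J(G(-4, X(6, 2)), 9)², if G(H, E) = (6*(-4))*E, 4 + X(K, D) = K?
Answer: 1296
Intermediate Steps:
X(K, D) = -4 + K
G(H, E) = -24*E
J(u, S) = 4*S
J(G(-4, X(6, 2)), 9)² = (4*9)² = 36² = 1296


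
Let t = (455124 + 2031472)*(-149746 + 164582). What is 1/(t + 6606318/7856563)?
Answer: 7856563/289837551856580446 ≈ 2.7107e-11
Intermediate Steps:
t = 36891138256 (t = 2486596*14836 = 36891138256)
1/(t + 6606318/7856563) = 1/(36891138256 + 6606318/7856563) = 1/(289837551856580446/7856563) = 7856563/289837551856580446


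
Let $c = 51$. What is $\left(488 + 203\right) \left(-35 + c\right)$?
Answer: $11056$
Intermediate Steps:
$\left(488 + 203\right) \left(-35 + c\right) = \left(488 + 203\right) \left(-35 + 51\right) = 691 \cdot 16 = 11056$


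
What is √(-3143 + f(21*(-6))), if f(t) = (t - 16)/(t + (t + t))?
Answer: 2*I*√3118269/63 ≈ 56.059*I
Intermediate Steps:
f(t) = (-16 + t)/(3*t) (f(t) = (-16 + t)/(t + 2*t) = (-16 + t)/((3*t)) = (-16 + t)*(1/(3*t)) = (-16 + t)/(3*t))
√(-3143 + f(21*(-6))) = √(-3143 + (-16 + 21*(-6))/(3*((21*(-6))))) = √(-3143 + (⅓)*(-16 - 126)/(-126)) = √(-3143 + (⅓)*(-1/126)*(-142)) = √(-3143 + 71/189) = √(-593956/189) = 2*I*√3118269/63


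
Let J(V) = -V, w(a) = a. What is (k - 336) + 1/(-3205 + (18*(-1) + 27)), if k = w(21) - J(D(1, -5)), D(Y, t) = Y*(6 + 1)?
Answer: -984369/3196 ≈ -308.00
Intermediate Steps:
D(Y, t) = 7*Y (D(Y, t) = Y*7 = 7*Y)
k = 28 (k = 21 - (-1)*7*1 = 21 - (-1)*7 = 21 - 1*(-7) = 21 + 7 = 28)
(k - 336) + 1/(-3205 + (18*(-1) + 27)) = (28 - 336) + 1/(-3205 + (18*(-1) + 27)) = -308 + 1/(-3205 + (-18 + 27)) = -308 + 1/(-3205 + 9) = -308 + 1/(-3196) = -308 - 1/3196 = -984369/3196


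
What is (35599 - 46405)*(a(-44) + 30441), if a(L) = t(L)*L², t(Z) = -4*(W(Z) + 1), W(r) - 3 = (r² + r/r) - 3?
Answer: 161846119386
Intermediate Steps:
W(r) = 1 + r² (W(r) = 3 + ((r² + r/r) - 3) = 3 + ((r² + 1) - 3) = 3 + ((1 + r²) - 3) = 3 + (-2 + r²) = 1 + r²)
t(Z) = -8 - 4*Z² (t(Z) = -4*((1 + Z²) + 1) = -4*(2 + Z²) = -8 - 4*Z²)
a(L) = L²*(-8 - 4*L²) (a(L) = (-8 - 4*L²)*L² = L²*(-8 - 4*L²))
(35599 - 46405)*(a(-44) + 30441) = (35599 - 46405)*(4*(-44)²*(-2 - 1*(-44)²) + 30441) = -10806*(4*1936*(-2 - 1*1936) + 30441) = -10806*(4*1936*(-2 - 1936) + 30441) = -10806*(4*1936*(-1938) + 30441) = -10806*(-15007872 + 30441) = -10806*(-14977431) = 161846119386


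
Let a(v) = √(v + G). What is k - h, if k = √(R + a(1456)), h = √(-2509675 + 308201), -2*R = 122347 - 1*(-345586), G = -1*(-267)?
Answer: I*√(935866 - 4*√1723)/2 - 11*I*√18194 ≈ -1000.1*I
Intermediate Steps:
G = 267
a(v) = √(267 + v) (a(v) = √(v + 267) = √(267 + v))
R = -467933/2 (R = -(122347 - 1*(-345586))/2 = -(122347 + 345586)/2 = -½*467933 = -467933/2 ≈ -2.3397e+5)
h = 11*I*√18194 (h = √(-2201474) = 11*I*√18194 ≈ 1483.7*I)
k = √(-467933/2 + √1723) (k = √(-467933/2 + √(267 + 1456)) = √(-467933/2 + √1723) ≈ 483.66*I)
k - h = √(-935866 + 4*√1723)/2 - 11*I*√18194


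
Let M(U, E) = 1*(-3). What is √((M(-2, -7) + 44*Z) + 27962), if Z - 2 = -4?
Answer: √27871 ≈ 166.95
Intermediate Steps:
Z = -2 (Z = 2 - 4 = -2)
M(U, E) = -3
√((M(-2, -7) + 44*Z) + 27962) = √((-3 + 44*(-2)) + 27962) = √((-3 - 88) + 27962) = √(-91 + 27962) = √27871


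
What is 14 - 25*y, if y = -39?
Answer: 989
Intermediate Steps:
14 - 25*y = 14 - 25*(-39) = 14 + 975 = 989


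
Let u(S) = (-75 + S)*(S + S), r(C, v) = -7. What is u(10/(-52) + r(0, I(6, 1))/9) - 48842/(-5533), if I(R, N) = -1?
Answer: 23664948283/151482474 ≈ 156.22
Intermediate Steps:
u(S) = 2*S*(-75 + S) (u(S) = (-75 + S)*(2*S) = 2*S*(-75 + S))
u(10/(-52) + r(0, I(6, 1))/9) - 48842/(-5533) = 2*(10/(-52) - 7/9)*(-75 + (10/(-52) - 7/9)) - 48842/(-5533) = 2*(10*(-1/52) - 7*⅑)*(-75 + (10*(-1/52) - 7*⅑)) - 48842*(-1)/5533 = 2*(-5/26 - 7/9)*(-75 + (-5/26 - 7/9)) - 1*(-48842/5533) = 2*(-227/234)*(-75 - 227/234) + 48842/5533 = 2*(-227/234)*(-17777/234) + 48842/5533 = 4035379/27378 + 48842/5533 = 23664948283/151482474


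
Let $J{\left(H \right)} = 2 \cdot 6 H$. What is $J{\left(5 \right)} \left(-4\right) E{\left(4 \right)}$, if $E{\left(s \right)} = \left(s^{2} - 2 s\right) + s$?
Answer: $-2880$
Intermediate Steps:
$E{\left(s \right)} = s^{2} - s$
$J{\left(H \right)} = 12 H$
$J{\left(5 \right)} \left(-4\right) E{\left(4 \right)} = 12 \cdot 5 \left(-4\right) 4 \left(-1 + 4\right) = 60 \left(-4\right) 4 \cdot 3 = \left(-240\right) 12 = -2880$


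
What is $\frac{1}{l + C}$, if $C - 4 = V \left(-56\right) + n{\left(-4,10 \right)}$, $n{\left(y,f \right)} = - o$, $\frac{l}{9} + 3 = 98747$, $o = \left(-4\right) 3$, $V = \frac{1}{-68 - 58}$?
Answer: $\frac{9}{7998412} \approx 1.1252 \cdot 10^{-6}$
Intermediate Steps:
$V = - \frac{1}{126}$ ($V = \frac{1}{-126} = - \frac{1}{126} \approx -0.0079365$)
$o = -12$
$l = 888696$ ($l = -27 + 9 \cdot 98747 = -27 + 888723 = 888696$)
$n{\left(y,f \right)} = 12$ ($n{\left(y,f \right)} = \left(-1\right) \left(-12\right) = 12$)
$C = \frac{148}{9}$ ($C = 4 + \left(\left(- \frac{1}{126}\right) \left(-56\right) + 12\right) = 4 + \left(\frac{4}{9} + 12\right) = 4 + \frac{112}{9} = \frac{148}{9} \approx 16.444$)
$\frac{1}{l + C} = \frac{1}{888696 + \frac{148}{9}} = \frac{1}{\frac{7998412}{9}} = \frac{9}{7998412}$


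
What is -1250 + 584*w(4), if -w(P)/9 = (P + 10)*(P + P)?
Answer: -589922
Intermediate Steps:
w(P) = -18*P*(10 + P) (w(P) = -9*(P + 10)*(P + P) = -9*(10 + P)*2*P = -18*P*(10 + P))
-1250 + 584*w(4) = -1250 + 584*(-18*4*(10 + 4)) = -1250 + 584*(-18*4*14) = -1250 + 584*(-1008) = -1250 - 588672 = -589922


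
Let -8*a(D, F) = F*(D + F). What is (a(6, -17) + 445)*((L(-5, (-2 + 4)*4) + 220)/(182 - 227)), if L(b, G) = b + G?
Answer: -752179/360 ≈ -2089.4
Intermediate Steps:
a(D, F) = -F*(D + F)/8
L(b, G) = G + b
(a(6, -17) + 445)*((L(-5, (-2 + 4)*4) + 220)/(182 - 227)) = (-⅛*(-17)*(6 - 17) + 445)*((((-2 + 4)*4 - 5) + 220)/(182 - 227)) = (-⅛*(-17)*(-11) + 445)*(((2*4 - 5) + 220)/(-45)) = (-187/8 + 445)*(((8 - 5) + 220)*(-1/45)) = 3373*((3 + 220)*(-1/45))/8 = 3373*(223*(-1/45))/8 = (3373/8)*(-223/45) = -752179/360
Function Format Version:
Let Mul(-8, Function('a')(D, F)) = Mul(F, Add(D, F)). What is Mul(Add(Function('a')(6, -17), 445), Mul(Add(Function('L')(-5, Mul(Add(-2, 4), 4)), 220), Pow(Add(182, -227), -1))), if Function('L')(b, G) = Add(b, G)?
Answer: Rational(-752179, 360) ≈ -2089.4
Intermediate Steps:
Function('a')(D, F) = Mul(Rational(-1, 8), F, Add(D, F)) (Function('a')(D, F) = Mul(Rational(-1, 8), Mul(F, Add(D, F))) = Mul(Rational(-1, 8), F, Add(D, F)))
Function('L')(b, G) = Add(G, b)
Mul(Add(Function('a')(6, -17), 445), Mul(Add(Function('L')(-5, Mul(Add(-2, 4), 4)), 220), Pow(Add(182, -227), -1))) = Mul(Add(Mul(Rational(-1, 8), -17, Add(6, -17)), 445), Mul(Add(Add(Mul(Add(-2, 4), 4), -5), 220), Pow(Add(182, -227), -1))) = Mul(Add(Mul(Rational(-1, 8), -17, -11), 445), Mul(Add(Add(Mul(2, 4), -5), 220), Pow(-45, -1))) = Mul(Add(Rational(-187, 8), 445), Mul(Add(Add(8, -5), 220), Rational(-1, 45))) = Mul(Rational(3373, 8), Mul(Add(3, 220), Rational(-1, 45))) = Mul(Rational(3373, 8), Mul(223, Rational(-1, 45))) = Mul(Rational(3373, 8), Rational(-223, 45)) = Rational(-752179, 360)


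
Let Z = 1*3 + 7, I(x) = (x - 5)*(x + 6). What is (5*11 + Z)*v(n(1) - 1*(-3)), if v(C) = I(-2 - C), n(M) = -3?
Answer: -1820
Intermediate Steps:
I(x) = (-5 + x)*(6 + x)
v(C) = -32 + (-2 - C)² - C (v(C) = -30 + (-2 - C) + (-2 - C)² = -32 + (-2 - C)² - C)
Z = 10 (Z = 3 + 7 = 10)
(5*11 + Z)*v(n(1) - 1*(-3)) = (5*11 + 10)*(-32 + (2 + (-3 - 1*(-3)))² - (-3 - 1*(-3))) = (55 + 10)*(-32 + (2 + (-3 + 3))² - (-3 + 3)) = 65*(-32 + (2 + 0)² - 1*0) = 65*(-32 + 2² + 0) = 65*(-32 + 4 + 0) = 65*(-28) = -1820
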